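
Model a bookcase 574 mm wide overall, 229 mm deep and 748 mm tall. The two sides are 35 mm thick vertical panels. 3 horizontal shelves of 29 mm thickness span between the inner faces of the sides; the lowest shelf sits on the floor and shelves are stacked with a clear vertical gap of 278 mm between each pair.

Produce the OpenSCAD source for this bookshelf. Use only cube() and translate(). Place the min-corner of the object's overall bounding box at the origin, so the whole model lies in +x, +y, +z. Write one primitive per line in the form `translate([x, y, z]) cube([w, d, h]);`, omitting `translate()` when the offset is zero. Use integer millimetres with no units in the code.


cube([35, 229, 748]);
translate([539, 0, 0]) cube([35, 229, 748]);
translate([35, 0, 0]) cube([504, 229, 29]);
translate([35, 0, 307]) cube([504, 229, 29]);
translate([35, 0, 614]) cube([504, 229, 29]);


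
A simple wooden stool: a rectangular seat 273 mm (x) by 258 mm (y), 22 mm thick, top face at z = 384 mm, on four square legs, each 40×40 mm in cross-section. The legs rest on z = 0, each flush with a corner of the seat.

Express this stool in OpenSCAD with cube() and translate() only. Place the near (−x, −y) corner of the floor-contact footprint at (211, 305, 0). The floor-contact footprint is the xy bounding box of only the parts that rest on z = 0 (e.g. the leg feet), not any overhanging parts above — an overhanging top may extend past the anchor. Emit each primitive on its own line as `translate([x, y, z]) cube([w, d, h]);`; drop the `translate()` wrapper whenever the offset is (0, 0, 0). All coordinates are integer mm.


translate([211, 305, 362]) cube([273, 258, 22]);
translate([211, 305, 0]) cube([40, 40, 362]);
translate([444, 305, 0]) cube([40, 40, 362]);
translate([211, 523, 0]) cube([40, 40, 362]);
translate([444, 523, 0]) cube([40, 40, 362]);


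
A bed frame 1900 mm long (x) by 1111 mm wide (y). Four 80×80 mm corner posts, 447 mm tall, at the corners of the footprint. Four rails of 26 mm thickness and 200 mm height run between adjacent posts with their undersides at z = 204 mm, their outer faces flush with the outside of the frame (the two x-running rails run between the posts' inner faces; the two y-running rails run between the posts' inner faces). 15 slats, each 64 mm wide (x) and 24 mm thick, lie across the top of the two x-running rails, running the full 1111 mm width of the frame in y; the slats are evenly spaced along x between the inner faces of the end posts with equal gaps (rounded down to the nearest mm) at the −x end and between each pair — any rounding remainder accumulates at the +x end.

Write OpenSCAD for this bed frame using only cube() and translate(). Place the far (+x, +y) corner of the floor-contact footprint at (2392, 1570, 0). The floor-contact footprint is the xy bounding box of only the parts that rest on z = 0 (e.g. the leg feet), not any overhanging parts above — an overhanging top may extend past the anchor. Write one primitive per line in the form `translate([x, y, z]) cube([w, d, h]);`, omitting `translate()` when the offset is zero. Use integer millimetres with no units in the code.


translate([492, 459, 0]) cube([80, 80, 447]);
translate([492, 1490, 0]) cube([80, 80, 447]);
translate([2312, 459, 0]) cube([80, 80, 447]);
translate([2312, 1490, 0]) cube([80, 80, 447]);
translate([572, 459, 204]) cube([1740, 26, 200]);
translate([572, 1544, 204]) cube([1740, 26, 200]);
translate([492, 539, 204]) cube([26, 951, 200]);
translate([2366, 539, 204]) cube([26, 951, 200]);
translate([620, 459, 404]) cube([64, 1111, 24]);
translate([732, 459, 404]) cube([64, 1111, 24]);
translate([844, 459, 404]) cube([64, 1111, 24]);
translate([956, 459, 404]) cube([64, 1111, 24]);
translate([1068, 459, 404]) cube([64, 1111, 24]);
translate([1180, 459, 404]) cube([64, 1111, 24]);
translate([1292, 459, 404]) cube([64, 1111, 24]);
translate([1404, 459, 404]) cube([64, 1111, 24]);
translate([1516, 459, 404]) cube([64, 1111, 24]);
translate([1628, 459, 404]) cube([64, 1111, 24]);
translate([1740, 459, 404]) cube([64, 1111, 24]);
translate([1852, 459, 404]) cube([64, 1111, 24]);
translate([1964, 459, 404]) cube([64, 1111, 24]);
translate([2076, 459, 404]) cube([64, 1111, 24]);
translate([2188, 459, 404]) cube([64, 1111, 24]);


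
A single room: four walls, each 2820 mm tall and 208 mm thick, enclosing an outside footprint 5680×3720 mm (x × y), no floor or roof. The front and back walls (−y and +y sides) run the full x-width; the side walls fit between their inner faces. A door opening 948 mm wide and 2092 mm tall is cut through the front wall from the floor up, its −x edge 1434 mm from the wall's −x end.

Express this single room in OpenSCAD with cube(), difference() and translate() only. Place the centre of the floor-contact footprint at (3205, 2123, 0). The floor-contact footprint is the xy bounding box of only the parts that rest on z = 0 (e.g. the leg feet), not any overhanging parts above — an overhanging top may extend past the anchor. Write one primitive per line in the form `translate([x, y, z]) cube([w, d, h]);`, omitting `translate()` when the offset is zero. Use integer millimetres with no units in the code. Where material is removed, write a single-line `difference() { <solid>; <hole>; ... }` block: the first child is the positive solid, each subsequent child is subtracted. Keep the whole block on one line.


difference() { translate([365, 263, 0]) cube([5680, 208, 2820]); translate([1799, 263, 0]) cube([948, 208, 2092]); }
translate([365, 3775, 0]) cube([5680, 208, 2820]);
translate([365, 471, 0]) cube([208, 3304, 2820]);
translate([5837, 471, 0]) cube([208, 3304, 2820]);


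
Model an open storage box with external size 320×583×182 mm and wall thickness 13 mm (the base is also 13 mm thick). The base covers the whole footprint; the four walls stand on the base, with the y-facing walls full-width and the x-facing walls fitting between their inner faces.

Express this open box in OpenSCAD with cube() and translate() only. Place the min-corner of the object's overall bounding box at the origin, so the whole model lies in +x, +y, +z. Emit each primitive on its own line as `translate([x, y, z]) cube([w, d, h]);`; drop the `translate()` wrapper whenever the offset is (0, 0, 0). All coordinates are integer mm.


cube([320, 583, 13]);
translate([0, 0, 13]) cube([320, 13, 169]);
translate([0, 570, 13]) cube([320, 13, 169]);
translate([0, 13, 13]) cube([13, 557, 169]);
translate([307, 13, 13]) cube([13, 557, 169]);


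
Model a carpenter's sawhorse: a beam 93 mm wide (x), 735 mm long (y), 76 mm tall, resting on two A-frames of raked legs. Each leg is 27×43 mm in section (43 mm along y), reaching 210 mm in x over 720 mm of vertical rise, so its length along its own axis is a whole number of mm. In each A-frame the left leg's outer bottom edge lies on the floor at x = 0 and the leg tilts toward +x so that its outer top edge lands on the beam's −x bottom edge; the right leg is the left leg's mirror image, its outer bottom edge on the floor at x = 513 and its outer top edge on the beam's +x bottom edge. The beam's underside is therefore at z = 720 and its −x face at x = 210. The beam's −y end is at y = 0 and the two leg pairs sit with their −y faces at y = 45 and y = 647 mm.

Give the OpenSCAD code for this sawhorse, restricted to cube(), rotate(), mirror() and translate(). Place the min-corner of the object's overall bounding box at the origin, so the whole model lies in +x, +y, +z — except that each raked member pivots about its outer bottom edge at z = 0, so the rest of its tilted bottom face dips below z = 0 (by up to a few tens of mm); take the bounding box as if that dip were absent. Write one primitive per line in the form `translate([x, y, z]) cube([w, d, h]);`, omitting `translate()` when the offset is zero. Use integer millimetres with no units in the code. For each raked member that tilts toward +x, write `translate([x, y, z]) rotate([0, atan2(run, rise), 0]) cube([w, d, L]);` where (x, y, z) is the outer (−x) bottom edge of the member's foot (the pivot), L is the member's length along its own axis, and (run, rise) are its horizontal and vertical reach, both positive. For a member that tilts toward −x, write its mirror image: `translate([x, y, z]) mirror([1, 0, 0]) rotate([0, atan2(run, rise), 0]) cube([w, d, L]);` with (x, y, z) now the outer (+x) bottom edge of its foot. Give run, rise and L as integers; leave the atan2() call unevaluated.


translate([210, 0, 720]) cube([93, 735, 76]);
translate([0, 45, 0]) rotate([0, atan2(210, 720), 0]) cube([27, 43, 750]);
translate([513, 45, 0]) mirror([1, 0, 0]) rotate([0, atan2(210, 720), 0]) cube([27, 43, 750]);
translate([0, 647, 0]) rotate([0, atan2(210, 720), 0]) cube([27, 43, 750]);
translate([513, 647, 0]) mirror([1, 0, 0]) rotate([0, atan2(210, 720), 0]) cube([27, 43, 750]);


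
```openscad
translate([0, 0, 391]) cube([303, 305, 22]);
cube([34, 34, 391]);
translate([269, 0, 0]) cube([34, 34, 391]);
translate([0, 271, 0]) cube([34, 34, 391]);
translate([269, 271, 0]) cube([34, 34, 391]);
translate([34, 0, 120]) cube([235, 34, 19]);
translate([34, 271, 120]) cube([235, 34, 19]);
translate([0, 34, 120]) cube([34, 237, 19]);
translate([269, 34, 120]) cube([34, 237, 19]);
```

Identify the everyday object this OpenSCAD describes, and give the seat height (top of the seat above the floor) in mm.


A stool. The seat height is 413 mm.

A 303×305×22 slab at z = 391 on four corner posts — a stool. The seat top is 391 + 22 = 413 mm.


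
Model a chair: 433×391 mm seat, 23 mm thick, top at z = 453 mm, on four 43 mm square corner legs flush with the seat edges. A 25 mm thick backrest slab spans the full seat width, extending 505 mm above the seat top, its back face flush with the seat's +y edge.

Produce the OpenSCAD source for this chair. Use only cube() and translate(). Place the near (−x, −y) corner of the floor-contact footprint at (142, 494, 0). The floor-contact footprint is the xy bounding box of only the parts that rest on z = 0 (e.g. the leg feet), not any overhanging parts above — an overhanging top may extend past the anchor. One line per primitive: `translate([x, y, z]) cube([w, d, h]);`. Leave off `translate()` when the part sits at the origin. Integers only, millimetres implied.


// leg_h = 453 - 23 = 430
translate([142, 494, 430]) cube([433, 391, 23]);
translate([142, 494, 0]) cube([43, 43, 430]);
translate([532, 494, 0]) cube([43, 43, 430]);
translate([142, 842, 0]) cube([43, 43, 430]);
translate([532, 842, 0]) cube([43, 43, 430]);
translate([142, 860, 453]) cube([433, 25, 505]);


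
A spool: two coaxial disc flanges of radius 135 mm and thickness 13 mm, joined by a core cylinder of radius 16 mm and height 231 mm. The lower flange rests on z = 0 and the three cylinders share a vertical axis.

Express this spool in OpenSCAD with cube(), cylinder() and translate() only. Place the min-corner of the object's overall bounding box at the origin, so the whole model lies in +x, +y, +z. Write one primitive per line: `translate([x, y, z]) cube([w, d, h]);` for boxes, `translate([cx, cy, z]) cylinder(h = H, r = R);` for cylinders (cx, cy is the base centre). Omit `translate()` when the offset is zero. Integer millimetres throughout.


translate([135, 135, 0]) cylinder(h = 13, r = 135);
translate([135, 135, 13]) cylinder(h = 231, r = 16);
translate([135, 135, 244]) cylinder(h = 13, r = 135);


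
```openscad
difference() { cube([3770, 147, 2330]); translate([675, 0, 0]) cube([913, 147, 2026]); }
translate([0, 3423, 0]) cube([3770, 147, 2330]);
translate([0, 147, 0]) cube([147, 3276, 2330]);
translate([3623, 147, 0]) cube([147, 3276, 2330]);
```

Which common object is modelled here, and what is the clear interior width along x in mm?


A single room. The interior width is 3476 mm.

Four walls enclosing a rectangle with a door in the front wall — a room. Outside width 3770 minus two 147 mm walls gives 3476 mm.


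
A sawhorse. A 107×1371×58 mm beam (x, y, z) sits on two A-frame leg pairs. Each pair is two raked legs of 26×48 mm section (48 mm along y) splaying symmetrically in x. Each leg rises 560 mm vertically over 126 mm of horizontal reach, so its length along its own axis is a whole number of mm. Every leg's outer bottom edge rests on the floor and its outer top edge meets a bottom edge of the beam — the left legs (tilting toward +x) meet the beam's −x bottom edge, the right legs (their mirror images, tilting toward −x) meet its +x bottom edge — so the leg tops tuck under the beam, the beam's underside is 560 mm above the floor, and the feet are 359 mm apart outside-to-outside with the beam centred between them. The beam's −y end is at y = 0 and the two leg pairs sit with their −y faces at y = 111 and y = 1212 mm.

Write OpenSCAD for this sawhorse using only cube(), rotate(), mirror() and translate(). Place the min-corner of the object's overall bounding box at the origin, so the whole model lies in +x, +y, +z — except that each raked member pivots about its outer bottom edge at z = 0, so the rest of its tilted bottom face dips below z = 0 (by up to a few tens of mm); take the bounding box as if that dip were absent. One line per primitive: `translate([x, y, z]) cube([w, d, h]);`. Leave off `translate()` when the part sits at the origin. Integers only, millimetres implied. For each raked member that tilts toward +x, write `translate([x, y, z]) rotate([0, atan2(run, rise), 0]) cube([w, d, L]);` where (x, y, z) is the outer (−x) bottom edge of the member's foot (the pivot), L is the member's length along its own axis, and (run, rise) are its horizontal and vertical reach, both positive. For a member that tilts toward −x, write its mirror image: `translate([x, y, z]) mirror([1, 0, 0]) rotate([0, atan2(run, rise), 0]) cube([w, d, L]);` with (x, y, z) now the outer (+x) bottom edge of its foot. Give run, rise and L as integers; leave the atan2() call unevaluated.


// leg length = √(126² + 560²) = 574
// right-leg outer foot x = 2·126 + 107 = 359
// beam min-corner = (126, 0, 560)
translate([126, 0, 560]) cube([107, 1371, 58]);
translate([0, 111, 0]) rotate([0, atan2(126, 560), 0]) cube([26, 48, 574]);
translate([359, 111, 0]) mirror([1, 0, 0]) rotate([0, atan2(126, 560), 0]) cube([26, 48, 574]);
translate([0, 1212, 0]) rotate([0, atan2(126, 560), 0]) cube([26, 48, 574]);
translate([359, 1212, 0]) mirror([1, 0, 0]) rotate([0, atan2(126, 560), 0]) cube([26, 48, 574]);


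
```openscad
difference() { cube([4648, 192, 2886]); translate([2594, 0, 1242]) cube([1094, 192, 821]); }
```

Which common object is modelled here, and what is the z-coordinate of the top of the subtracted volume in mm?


A wall with a window opening. The window head height is 2063 mm.

A wall with a rectangular opening subtracted — a window. Sill at z = 1242, opening 821 mm tall, so the head is at 1242 + 821 = 2063 mm.


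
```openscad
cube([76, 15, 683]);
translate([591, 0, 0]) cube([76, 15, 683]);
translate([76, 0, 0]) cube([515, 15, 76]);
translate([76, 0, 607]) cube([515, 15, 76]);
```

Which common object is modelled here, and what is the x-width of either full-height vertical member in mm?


A picture frame. The border width is 76 mm.

Four thin pieces enclosing a rectangular opening — a picture frame. The two full-height stiles are 683 mm tall; the top rail sits at z = 607 and is 76 mm tall, so the border above the opening is 683 − 607 = 76 mm, matching the stile x-width.


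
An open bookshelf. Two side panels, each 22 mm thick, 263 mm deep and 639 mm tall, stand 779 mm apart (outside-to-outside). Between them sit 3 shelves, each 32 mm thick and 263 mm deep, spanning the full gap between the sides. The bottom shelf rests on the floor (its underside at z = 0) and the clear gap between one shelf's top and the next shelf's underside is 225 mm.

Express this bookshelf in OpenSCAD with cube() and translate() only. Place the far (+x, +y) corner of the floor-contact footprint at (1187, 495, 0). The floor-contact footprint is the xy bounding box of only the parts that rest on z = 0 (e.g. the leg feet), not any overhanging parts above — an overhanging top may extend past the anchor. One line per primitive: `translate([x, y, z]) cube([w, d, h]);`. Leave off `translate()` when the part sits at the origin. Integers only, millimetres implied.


translate([408, 232, 0]) cube([22, 263, 639]);
translate([1165, 232, 0]) cube([22, 263, 639]);
translate([430, 232, 0]) cube([735, 263, 32]);
translate([430, 232, 257]) cube([735, 263, 32]);
translate([430, 232, 514]) cube([735, 263, 32]);


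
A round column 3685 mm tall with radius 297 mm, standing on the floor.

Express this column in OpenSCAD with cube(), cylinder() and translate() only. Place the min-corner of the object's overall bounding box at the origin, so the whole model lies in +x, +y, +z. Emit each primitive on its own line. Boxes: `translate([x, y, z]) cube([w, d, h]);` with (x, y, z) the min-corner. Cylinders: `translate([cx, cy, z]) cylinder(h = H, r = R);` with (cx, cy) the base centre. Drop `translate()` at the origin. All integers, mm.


translate([297, 297, 0]) cylinder(h = 3685, r = 297);


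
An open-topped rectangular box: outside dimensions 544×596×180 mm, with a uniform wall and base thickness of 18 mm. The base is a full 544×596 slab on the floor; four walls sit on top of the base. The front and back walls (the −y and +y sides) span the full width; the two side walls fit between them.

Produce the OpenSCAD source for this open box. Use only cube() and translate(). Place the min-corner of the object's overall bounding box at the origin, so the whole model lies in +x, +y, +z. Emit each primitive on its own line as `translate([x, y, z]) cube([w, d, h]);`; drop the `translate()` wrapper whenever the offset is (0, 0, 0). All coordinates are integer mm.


cube([544, 596, 18]);
translate([0, 0, 18]) cube([544, 18, 162]);
translate([0, 578, 18]) cube([544, 18, 162]);
translate([0, 18, 18]) cube([18, 560, 162]);
translate([526, 18, 18]) cube([18, 560, 162]);


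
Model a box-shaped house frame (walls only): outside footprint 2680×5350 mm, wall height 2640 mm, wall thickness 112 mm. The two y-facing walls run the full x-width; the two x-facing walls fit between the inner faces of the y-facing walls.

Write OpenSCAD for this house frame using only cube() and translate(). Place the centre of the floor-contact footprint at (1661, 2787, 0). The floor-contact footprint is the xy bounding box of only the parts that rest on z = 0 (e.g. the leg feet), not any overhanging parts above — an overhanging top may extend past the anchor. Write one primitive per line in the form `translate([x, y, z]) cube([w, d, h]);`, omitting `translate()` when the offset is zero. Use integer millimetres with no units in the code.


translate([321, 112, 0]) cube([2680, 112, 2640]);
translate([321, 5350, 0]) cube([2680, 112, 2640]);
translate([321, 224, 0]) cube([112, 5126, 2640]);
translate([2889, 224, 0]) cube([112, 5126, 2640]);


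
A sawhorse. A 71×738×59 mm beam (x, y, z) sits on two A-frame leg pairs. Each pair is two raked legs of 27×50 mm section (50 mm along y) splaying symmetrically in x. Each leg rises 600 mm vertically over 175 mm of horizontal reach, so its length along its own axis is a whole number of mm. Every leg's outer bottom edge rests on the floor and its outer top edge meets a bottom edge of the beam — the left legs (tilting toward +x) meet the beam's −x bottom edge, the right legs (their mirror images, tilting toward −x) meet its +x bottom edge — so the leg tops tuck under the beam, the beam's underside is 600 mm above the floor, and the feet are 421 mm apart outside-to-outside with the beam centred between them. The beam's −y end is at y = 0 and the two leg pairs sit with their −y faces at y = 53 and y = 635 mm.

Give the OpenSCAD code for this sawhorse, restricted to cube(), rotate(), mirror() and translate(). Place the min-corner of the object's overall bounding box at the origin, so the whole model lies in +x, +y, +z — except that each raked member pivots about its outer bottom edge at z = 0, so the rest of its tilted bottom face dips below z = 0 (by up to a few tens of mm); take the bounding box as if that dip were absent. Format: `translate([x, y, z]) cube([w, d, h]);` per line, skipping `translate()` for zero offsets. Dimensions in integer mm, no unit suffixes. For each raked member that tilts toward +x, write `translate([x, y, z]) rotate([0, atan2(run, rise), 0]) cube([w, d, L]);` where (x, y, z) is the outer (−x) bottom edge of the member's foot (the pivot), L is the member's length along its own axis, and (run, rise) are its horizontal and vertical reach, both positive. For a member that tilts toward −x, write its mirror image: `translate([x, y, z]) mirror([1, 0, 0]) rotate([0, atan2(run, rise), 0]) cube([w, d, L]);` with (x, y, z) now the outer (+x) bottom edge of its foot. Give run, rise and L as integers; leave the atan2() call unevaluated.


// leg length = √(175² + 600²) = 625
// right-leg outer foot x = 2·175 + 71 = 421
// beam min-corner = (175, 0, 600)
translate([175, 0, 600]) cube([71, 738, 59]);
translate([0, 53, 0]) rotate([0, atan2(175, 600), 0]) cube([27, 50, 625]);
translate([421, 53, 0]) mirror([1, 0, 0]) rotate([0, atan2(175, 600), 0]) cube([27, 50, 625]);
translate([0, 635, 0]) rotate([0, atan2(175, 600), 0]) cube([27, 50, 625]);
translate([421, 635, 0]) mirror([1, 0, 0]) rotate([0, atan2(175, 600), 0]) cube([27, 50, 625]);


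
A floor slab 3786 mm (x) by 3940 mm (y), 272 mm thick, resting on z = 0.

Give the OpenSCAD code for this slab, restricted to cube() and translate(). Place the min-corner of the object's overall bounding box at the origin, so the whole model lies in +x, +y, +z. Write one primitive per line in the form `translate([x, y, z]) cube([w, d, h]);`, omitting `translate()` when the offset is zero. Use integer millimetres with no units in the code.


cube([3786, 3940, 272]);


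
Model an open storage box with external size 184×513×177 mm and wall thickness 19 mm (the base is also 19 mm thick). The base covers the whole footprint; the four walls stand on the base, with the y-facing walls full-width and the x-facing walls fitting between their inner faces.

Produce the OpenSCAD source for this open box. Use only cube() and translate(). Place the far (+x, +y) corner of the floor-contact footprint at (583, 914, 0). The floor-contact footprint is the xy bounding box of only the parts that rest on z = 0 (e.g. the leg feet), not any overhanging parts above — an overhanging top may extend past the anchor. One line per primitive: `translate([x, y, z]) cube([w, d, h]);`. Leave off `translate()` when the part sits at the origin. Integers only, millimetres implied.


translate([399, 401, 0]) cube([184, 513, 19]);
translate([399, 401, 19]) cube([184, 19, 158]);
translate([399, 895, 19]) cube([184, 19, 158]);
translate([399, 420, 19]) cube([19, 475, 158]);
translate([564, 420, 19]) cube([19, 475, 158]);


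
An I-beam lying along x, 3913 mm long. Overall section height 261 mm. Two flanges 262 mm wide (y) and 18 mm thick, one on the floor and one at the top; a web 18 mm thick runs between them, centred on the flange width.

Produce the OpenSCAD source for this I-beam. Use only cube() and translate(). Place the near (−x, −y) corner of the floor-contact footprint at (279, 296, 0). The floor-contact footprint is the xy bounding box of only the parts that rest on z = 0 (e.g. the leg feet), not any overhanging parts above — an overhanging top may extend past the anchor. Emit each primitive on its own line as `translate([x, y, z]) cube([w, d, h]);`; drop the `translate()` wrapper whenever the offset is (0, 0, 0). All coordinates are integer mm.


translate([279, 296, 0]) cube([3913, 262, 18]);
translate([279, 418, 18]) cube([3913, 18, 225]);
translate([279, 296, 243]) cube([3913, 262, 18]);


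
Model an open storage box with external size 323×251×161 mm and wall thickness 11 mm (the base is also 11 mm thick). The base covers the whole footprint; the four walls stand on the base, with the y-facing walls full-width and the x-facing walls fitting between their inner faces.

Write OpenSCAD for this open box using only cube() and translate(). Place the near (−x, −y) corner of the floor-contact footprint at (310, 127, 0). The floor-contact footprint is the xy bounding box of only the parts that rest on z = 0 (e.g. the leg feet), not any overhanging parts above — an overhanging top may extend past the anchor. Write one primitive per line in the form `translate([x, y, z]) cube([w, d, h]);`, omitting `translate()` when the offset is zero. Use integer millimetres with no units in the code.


translate([310, 127, 0]) cube([323, 251, 11]);
translate([310, 127, 11]) cube([323, 11, 150]);
translate([310, 367, 11]) cube([323, 11, 150]);
translate([310, 138, 11]) cube([11, 229, 150]);
translate([622, 138, 11]) cube([11, 229, 150]);


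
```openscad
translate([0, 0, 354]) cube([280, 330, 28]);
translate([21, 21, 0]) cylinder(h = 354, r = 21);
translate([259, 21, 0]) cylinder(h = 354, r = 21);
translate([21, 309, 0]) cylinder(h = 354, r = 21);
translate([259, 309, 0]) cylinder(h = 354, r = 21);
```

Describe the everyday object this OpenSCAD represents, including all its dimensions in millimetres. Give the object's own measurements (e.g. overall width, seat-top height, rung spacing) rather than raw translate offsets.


A four-legged stool. The seat is a 280×330×28 mm slab whose top surface is at z = 382 mm; four round legs, each 42 mm in diameter, run from the floor (z = 0) to the underside of the seat, each leg's axis is inset half a diameter from the nearest pair of seat edges (so the leg's bounding box is flush with the corner).


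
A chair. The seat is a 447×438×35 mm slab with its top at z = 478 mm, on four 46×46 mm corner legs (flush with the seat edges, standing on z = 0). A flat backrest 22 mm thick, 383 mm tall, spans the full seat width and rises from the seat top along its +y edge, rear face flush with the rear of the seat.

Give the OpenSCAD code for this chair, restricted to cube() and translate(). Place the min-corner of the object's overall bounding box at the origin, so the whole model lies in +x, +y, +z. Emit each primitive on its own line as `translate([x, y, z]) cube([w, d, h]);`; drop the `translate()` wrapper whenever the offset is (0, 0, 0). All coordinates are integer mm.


translate([0, 0, 443]) cube([447, 438, 35]);
cube([46, 46, 443]);
translate([401, 0, 0]) cube([46, 46, 443]);
translate([0, 392, 0]) cube([46, 46, 443]);
translate([401, 392, 0]) cube([46, 46, 443]);
translate([0, 416, 478]) cube([447, 22, 383]);


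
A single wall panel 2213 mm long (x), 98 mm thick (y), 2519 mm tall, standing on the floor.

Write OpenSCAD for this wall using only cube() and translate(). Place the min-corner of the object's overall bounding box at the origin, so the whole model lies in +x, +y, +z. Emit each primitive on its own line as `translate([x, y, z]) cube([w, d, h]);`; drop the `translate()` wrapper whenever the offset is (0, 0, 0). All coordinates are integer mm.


cube([2213, 98, 2519]);


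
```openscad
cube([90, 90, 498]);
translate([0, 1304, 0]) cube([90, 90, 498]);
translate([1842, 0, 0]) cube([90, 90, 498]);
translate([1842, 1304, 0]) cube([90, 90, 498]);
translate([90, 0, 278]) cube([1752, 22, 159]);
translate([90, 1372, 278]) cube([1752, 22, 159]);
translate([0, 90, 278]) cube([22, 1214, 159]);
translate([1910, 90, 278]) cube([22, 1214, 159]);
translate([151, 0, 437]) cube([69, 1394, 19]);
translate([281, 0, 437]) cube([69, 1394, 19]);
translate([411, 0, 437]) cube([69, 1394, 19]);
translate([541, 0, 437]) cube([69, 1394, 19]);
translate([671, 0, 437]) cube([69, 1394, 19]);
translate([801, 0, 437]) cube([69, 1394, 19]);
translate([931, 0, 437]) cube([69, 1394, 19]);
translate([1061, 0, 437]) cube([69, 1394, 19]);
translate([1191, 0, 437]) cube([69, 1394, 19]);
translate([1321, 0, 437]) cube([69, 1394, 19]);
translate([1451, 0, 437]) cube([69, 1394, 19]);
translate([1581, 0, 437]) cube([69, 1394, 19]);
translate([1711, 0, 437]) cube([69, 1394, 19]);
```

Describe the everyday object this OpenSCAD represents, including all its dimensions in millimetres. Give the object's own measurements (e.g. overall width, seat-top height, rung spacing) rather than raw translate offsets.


A bed frame 1932 mm long (x) by 1394 mm wide (y). Four 90×90 mm corner posts, 498 mm tall, at the corners of the footprint. Four rails of 22 mm thickness and 159 mm height run between adjacent posts with their undersides at z = 278 mm, their outer faces flush with the outside of the frame (the two x-running rails run between the posts' inner faces; the two y-running rails run between the posts' inner faces). 13 slats, each 69 mm wide (x) and 19 mm thick, lie across the top of the two x-running rails, running the full 1394 mm width of the frame in y; along x they sit between the end posts with a 61 mm gap after the −x posts and between neighbouring slats, leaving 62 mm before the +x posts.


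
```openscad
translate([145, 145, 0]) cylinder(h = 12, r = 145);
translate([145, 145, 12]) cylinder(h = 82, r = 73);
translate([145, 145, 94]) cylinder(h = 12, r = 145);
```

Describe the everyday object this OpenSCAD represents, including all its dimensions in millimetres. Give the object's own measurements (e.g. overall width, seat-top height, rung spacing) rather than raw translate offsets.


A spool: two coaxial disc flanges of radius 145 mm and thickness 12 mm, joined by a core cylinder of radius 73 mm and height 82 mm. The lower flange rests on z = 0 and the three cylinders share a vertical axis.


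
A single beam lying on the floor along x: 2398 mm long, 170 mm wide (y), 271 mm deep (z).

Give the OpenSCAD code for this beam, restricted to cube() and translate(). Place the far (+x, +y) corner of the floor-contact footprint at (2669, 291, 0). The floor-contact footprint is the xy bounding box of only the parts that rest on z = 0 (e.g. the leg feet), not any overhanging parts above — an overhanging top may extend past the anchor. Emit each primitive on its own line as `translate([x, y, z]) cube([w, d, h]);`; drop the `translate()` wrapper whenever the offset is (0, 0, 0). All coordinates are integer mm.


translate([271, 121, 0]) cube([2398, 170, 271]);


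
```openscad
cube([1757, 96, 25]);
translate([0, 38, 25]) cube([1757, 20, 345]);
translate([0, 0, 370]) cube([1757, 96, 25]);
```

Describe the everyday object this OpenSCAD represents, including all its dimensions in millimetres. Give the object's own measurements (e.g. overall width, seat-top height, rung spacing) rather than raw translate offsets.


An I-beam lying along x, 1757 mm long. Overall section height 395 mm. Two flanges 96 mm wide (y) and 25 mm thick, one on the floor and one at the top; a web 20 mm thick runs between them, centred on the flange width.


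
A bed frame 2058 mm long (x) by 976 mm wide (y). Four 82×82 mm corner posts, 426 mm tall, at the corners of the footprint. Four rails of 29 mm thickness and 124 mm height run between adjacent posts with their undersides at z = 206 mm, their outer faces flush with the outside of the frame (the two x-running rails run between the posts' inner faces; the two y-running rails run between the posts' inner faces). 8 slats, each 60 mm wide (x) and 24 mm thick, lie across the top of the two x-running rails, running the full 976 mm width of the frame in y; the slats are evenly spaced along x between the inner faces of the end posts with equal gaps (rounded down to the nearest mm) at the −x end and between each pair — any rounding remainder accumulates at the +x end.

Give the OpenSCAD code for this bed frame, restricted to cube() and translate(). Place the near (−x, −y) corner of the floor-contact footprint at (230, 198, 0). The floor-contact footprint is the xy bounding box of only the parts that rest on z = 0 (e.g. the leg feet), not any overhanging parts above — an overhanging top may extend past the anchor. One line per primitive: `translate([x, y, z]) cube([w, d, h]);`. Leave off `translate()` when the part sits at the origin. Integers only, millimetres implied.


// slat z = rail_z + rail_h = 206 + 124 = 330
// slat gap = ⌊(1894 − 8·60) / 9⌋ = 157
translate([230, 198, 0]) cube([82, 82, 426]);
translate([230, 1092, 0]) cube([82, 82, 426]);
translate([2206, 198, 0]) cube([82, 82, 426]);
translate([2206, 1092, 0]) cube([82, 82, 426]);
translate([312, 198, 206]) cube([1894, 29, 124]);
translate([312, 1145, 206]) cube([1894, 29, 124]);
translate([230, 280, 206]) cube([29, 812, 124]);
translate([2259, 280, 206]) cube([29, 812, 124]);
translate([469, 198, 330]) cube([60, 976, 24]);
translate([686, 198, 330]) cube([60, 976, 24]);
translate([903, 198, 330]) cube([60, 976, 24]);
translate([1120, 198, 330]) cube([60, 976, 24]);
translate([1337, 198, 330]) cube([60, 976, 24]);
translate([1554, 198, 330]) cube([60, 976, 24]);
translate([1771, 198, 330]) cube([60, 976, 24]);
translate([1988, 198, 330]) cube([60, 976, 24]);


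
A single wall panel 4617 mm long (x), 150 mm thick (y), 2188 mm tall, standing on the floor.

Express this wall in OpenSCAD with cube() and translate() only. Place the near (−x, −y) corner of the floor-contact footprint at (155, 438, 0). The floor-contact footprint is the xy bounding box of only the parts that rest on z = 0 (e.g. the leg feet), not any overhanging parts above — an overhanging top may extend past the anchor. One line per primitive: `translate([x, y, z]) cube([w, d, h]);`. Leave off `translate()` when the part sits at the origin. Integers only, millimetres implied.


translate([155, 438, 0]) cube([4617, 150, 2188]);


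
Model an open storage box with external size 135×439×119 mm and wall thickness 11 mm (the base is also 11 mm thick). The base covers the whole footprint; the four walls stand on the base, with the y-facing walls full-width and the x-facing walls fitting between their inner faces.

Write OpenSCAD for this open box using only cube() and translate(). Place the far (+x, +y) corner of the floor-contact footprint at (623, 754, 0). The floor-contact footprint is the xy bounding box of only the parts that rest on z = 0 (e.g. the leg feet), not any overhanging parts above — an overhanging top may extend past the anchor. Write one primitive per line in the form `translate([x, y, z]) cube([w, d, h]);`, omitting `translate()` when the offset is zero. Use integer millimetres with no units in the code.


translate([488, 315, 0]) cube([135, 439, 11]);
translate([488, 315, 11]) cube([135, 11, 108]);
translate([488, 743, 11]) cube([135, 11, 108]);
translate([488, 326, 11]) cube([11, 417, 108]);
translate([612, 326, 11]) cube([11, 417, 108]);


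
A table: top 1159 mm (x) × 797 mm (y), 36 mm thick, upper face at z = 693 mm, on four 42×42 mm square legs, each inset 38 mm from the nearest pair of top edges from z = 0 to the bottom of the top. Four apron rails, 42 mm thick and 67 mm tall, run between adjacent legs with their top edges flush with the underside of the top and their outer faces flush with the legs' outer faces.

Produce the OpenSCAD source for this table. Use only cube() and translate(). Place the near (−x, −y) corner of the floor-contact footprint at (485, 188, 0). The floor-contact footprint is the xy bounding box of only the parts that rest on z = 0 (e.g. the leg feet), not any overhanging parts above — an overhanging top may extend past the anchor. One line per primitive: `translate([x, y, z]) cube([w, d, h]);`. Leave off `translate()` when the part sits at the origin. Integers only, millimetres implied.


translate([447, 150, 657]) cube([1159, 797, 36]);
translate([485, 188, 0]) cube([42, 42, 657]);
translate([1526, 188, 0]) cube([42, 42, 657]);
translate([485, 867, 0]) cube([42, 42, 657]);
translate([1526, 867, 0]) cube([42, 42, 657]);
translate([527, 188, 590]) cube([999, 42, 67]);
translate([527, 867, 590]) cube([999, 42, 67]);
translate([485, 230, 590]) cube([42, 637, 67]);
translate([1526, 230, 590]) cube([42, 637, 67]);


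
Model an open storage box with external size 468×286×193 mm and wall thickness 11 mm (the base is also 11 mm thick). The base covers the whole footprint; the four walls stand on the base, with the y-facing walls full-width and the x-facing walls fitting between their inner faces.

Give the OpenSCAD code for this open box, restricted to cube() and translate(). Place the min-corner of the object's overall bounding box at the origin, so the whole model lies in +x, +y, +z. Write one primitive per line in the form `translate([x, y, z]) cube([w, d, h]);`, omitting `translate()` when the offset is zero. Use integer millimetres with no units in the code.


cube([468, 286, 11]);
translate([0, 0, 11]) cube([468, 11, 182]);
translate([0, 275, 11]) cube([468, 11, 182]);
translate([0, 11, 11]) cube([11, 264, 182]);
translate([457, 11, 11]) cube([11, 264, 182]);


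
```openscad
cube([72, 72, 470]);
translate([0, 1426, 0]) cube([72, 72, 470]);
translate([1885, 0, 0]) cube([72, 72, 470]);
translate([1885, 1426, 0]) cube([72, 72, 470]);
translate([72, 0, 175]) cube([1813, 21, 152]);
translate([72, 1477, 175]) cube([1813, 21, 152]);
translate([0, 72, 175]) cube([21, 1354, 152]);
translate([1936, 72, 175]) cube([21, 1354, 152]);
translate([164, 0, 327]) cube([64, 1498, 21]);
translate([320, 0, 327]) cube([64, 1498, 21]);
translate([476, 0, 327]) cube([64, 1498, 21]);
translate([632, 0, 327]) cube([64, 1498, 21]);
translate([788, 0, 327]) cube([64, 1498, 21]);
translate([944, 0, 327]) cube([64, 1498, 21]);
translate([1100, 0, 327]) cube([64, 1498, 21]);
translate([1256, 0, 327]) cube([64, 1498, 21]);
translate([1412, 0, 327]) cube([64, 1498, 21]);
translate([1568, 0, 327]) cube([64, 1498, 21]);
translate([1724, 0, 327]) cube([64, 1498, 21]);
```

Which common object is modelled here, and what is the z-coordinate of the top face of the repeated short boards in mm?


A bed frame. The slat-top height is 348 mm.

Four posts, four rails, and a row of slats — a bed frame. Slats sit on the rails at z = 175 + 152 = 327; with slat thickness 21, the top is 348 mm.


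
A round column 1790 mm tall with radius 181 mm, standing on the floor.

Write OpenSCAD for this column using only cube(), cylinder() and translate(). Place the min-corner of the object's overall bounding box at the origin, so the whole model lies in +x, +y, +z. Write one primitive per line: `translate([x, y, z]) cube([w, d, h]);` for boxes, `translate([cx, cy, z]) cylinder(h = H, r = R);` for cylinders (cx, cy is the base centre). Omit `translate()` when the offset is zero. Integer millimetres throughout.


translate([181, 181, 0]) cylinder(h = 1790, r = 181);


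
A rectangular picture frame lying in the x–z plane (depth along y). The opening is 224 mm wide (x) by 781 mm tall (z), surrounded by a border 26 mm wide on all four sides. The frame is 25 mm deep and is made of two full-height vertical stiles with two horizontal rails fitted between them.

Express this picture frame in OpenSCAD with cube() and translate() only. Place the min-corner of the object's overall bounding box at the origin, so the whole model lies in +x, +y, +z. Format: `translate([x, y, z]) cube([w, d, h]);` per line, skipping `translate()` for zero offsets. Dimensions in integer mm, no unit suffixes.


cube([26, 25, 833]);
translate([250, 0, 0]) cube([26, 25, 833]);
translate([26, 0, 0]) cube([224, 25, 26]);
translate([26, 0, 807]) cube([224, 25, 26]);


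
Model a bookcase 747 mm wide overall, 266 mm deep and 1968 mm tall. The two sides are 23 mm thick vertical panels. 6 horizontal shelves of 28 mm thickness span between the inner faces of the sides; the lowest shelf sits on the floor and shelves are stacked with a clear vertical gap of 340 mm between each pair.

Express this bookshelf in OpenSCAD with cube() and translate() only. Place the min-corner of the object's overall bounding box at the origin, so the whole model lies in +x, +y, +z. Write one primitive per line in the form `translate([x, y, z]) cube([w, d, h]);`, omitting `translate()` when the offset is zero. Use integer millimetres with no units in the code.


cube([23, 266, 1968]);
translate([724, 0, 0]) cube([23, 266, 1968]);
translate([23, 0, 0]) cube([701, 266, 28]);
translate([23, 0, 368]) cube([701, 266, 28]);
translate([23, 0, 736]) cube([701, 266, 28]);
translate([23, 0, 1104]) cube([701, 266, 28]);
translate([23, 0, 1472]) cube([701, 266, 28]);
translate([23, 0, 1840]) cube([701, 266, 28]);
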